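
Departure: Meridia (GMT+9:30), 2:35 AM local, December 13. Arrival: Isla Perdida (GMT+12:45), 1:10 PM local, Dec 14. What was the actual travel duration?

Departure in UTC: 2:35 AM − 9:30 = 5:05 PM on Dec 12.
Arrival in UTC: 1:10 PM − 12:45 = 12:25 AM on Dec 14.
Elapsed = 12:25 AM − 5:05 PM (+2 days) = 31 hours 20 minutes.

31 hours 20 minutes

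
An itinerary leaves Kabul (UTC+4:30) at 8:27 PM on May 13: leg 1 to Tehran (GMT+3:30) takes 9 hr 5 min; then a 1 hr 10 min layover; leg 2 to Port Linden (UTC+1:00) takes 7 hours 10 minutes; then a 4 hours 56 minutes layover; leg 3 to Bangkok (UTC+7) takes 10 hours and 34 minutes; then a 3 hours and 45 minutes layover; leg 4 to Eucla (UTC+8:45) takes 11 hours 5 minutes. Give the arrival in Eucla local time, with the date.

Convert departure to UTC: 8:27 PM − 4:30 = 3:57 PM UTC on May 13.
Add 9 hours 5 minutes leg 1 → 1:02 AM UTC (May 14).
Add 1 hour 10 minutes layover in Tehran → 2:12 AM UTC.
Add 7 hours 10 minutes leg 2 → 9:22 AM UTC.
Add 4 hours 56 minutes layover in Port Linden → 2:18 PM UTC.
Add 10 hours and 34 minutes leg 3 → 12:52 AM UTC (May 15).
Add 3 hours 45 minutes layover in Bangkok → 4:37 AM UTC.
Add 11 hours 5 minutes leg 4 → 3:42 PM UTC.
Eucla is UTC+8:45, so local arrival = 3:42 PM + 8:45 = 12:27 AM on May 16.

12:27 AM on May 16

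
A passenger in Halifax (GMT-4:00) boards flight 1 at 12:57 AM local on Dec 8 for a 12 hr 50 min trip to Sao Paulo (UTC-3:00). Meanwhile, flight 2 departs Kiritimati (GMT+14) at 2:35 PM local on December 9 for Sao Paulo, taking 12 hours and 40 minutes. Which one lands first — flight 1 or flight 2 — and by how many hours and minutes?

Flight 1 in UTC: 12:57 AM + 4:00 = 4:57 AM on Dec 8.
+12 hours 50 minutes → arrive 5:47 PM UTC on Dec 8.
Flight 2 in UTC: 2:35 PM − 14:00 = 12:35 AM on Dec 9.
+12 hours 40 minutes → arrive 1:15 PM UTC on Dec 9.
Flight 1 lands earlier by 19 hours 28 minutes.

the first, by 19 hours 28 minutes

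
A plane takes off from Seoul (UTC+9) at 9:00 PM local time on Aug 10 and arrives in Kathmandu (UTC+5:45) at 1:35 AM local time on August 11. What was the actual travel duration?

Departure in UTC: 9:00 PM − 9:00 = 12:00 PM on Aug 10.
Arrival in UTC: 1:35 AM − 5:45 = 7:50 PM on Aug 10.
Elapsed = 7:50 PM − 12:00 PM = 7 hours 50 minutes.

7 hours 50 minutes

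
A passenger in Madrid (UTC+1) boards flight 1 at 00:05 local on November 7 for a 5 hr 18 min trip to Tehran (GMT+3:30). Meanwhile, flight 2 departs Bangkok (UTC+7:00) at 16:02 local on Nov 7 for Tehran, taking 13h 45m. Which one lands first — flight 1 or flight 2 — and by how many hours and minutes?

Flight 1 in UTC: 00:05 − 1:00 = 23:05 on Nov 6.
+5 hours 18 minutes → arrive 04:23 UTC on Nov 7.
Flight 2 in UTC: 16:02 − 7:00 = 09:02 on Nov 7.
+13 hours 45 minutes → arrive 22:47 UTC on Nov 7.
Flight 1 lands earlier by 18 hours 24 minutes.

the first, by 18 hours 24 minutes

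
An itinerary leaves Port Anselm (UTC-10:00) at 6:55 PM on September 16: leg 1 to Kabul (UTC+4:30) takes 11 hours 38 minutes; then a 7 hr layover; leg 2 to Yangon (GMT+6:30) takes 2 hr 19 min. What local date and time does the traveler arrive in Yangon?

8:22 AM on Sep 18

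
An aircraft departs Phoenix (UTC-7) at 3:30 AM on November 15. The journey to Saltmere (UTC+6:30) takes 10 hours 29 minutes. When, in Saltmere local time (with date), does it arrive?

3:29 AM on November 16

Convert departure to UTC: 3:30 AM + 7:00 = 10:30 AM UTC on Nov 15.
Add 10 hours and 29 minutes travel time → 8:59 PM UTC.
Saltmere is UTC+6:30, so local arrival = 8:59 PM + 6:30 = 3:29 AM on Nov 16.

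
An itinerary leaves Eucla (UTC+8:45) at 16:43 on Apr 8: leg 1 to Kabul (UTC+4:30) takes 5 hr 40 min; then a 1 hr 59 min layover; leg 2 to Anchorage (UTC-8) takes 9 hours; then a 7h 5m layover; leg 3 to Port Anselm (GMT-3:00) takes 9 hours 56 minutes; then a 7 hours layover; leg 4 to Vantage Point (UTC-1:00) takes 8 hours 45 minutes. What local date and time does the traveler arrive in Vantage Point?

08:23 on April 10

Convert departure to UTC: 16:43 − 8:45 = 07:58 UTC on Apr 8.
Add 5 hours and 40 minutes leg 1 → 13:38 UTC.
Add 1 hour and 59 minutes layover in Kabul → 15:37 UTC.
Add 9 hours leg 2 → 00:37 UTC (Apr 9).
Add 7 hours 5 minutes layover in Anchorage → 07:42 UTC.
Add 9 hours 56 minutes leg 3 → 17:38 UTC.
Add 7 hours layover in Port Anselm → 00:38 UTC (Apr 10).
Add 8 hours 45 minutes leg 4 → 09:23 UTC.
Vantage Point is UTC−1:00, so local arrival = 09:23 − 1:00 = 08:23 on Apr 10.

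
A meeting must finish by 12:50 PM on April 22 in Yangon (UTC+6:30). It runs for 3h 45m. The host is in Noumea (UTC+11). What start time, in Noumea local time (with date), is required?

Target end time in UTC: 12:50 PM − 6:30 = 6:20 AM on Apr 22.
Subtract 3 hours 45 minutes → start 2:35 AM UTC on Apr 22.
Noumea is UTC+11:00: 2:35 AM + 11:00 = 1:35 PM on Apr 22.

1:35 PM on April 22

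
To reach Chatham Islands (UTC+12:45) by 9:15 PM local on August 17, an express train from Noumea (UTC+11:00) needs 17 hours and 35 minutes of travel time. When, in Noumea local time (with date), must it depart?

1:55 AM on August 17

Target arrival in UTC: 9:15 PM − 12:45 = 8:30 AM on Aug 17.
Subtract 17 hours 35 minutes → departure 2:55 PM UTC on Aug 16.
Noumea is UTC+11:00: 2:55 PM + 11:00 = 1:55 AM on Aug 17.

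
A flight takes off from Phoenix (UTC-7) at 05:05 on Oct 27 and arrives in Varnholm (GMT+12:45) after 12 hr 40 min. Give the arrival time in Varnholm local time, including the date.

Convert departure to UTC: 05:05 + 7:00 = 12:05 UTC on Oct 27.
Add 12 hours and 40 minutes travel time → 00:45 UTC (Oct 28).
Varnholm is UTC+12:45, so local arrival = 00:45 + 12:45 = 13:30 on Oct 28.

13:30 on Oct 28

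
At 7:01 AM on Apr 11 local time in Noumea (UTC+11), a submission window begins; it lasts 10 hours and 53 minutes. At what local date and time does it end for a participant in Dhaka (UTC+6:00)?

12:54 PM on April 11

Dhaka is 5:00 behind Noumea.
After 10 hours 53 minutes it is 5:54 PM in Noumea.
Shift by the zone difference: 5:54 PM − 5:00 = 12:54 PM on Apr 11 in Dhaka.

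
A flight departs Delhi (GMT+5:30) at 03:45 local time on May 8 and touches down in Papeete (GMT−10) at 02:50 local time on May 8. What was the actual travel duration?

14 hours 35 minutes

Departure in UTC: 03:45 − 5:30 = 22:15 on May 7.
Arrival in UTC: 02:50 + 10:00 = 12:50 on May 8.
Elapsed = 12:50 − 22:15 (+1 day) = 14 hours 35 minutes.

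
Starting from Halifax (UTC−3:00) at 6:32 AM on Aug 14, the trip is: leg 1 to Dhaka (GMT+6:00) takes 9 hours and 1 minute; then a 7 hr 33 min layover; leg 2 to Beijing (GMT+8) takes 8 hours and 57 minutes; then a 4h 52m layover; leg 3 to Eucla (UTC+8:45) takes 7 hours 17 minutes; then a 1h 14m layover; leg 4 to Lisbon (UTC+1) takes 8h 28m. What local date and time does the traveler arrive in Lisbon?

9:54 AM on Aug 16

Convert departure to UTC: 6:32 AM + 3:00 = 9:32 AM UTC on Aug 14.
Add 9 hours 1 minute leg 1 → 6:33 PM UTC.
Add 7 hours and 33 minutes layover in Dhaka → 2:06 AM UTC (Aug 15).
Add 8 hours 57 minutes leg 2 → 11:03 AM UTC.
Add 4 hours 52 minutes layover in Beijing → 3:55 PM UTC.
Add 7 hours and 17 minutes leg 3 → 11:12 PM UTC.
Add 1 hour 14 minutes layover in Eucla → 12:26 AM UTC (Aug 16).
Add 8 hours and 28 minutes leg 4 → 8:54 AM UTC.
Lisbon is UTC+1:00, so local arrival = 8:54 AM + 1:00 = 9:54 AM on Aug 16.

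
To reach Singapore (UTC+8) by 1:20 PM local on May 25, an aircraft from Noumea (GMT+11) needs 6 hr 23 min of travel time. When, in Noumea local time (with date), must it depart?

Target arrival in UTC: 1:20 PM − 8:00 = 5:20 AM on May 25.
Subtract 6 hours 23 minutes → departure 10:57 PM UTC on May 24.
Noumea is UTC+11:00: 10:57 PM + 11:00 = 9:57 AM on May 25.

9:57 AM on May 25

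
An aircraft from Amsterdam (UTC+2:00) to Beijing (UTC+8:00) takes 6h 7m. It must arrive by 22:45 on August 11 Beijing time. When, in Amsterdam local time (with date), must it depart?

10:38 on August 11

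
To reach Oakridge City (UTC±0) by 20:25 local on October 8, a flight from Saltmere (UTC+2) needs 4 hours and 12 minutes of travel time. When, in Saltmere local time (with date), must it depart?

Target arrival is already UTC: 20:25 on Oct 8.
Subtract 4 hours and 12 minutes → departure 16:13 UTC on Oct 8.
Saltmere is UTC+2:00: 16:13 + 2:00 = 18:13 on Oct 8.

18:13 on October 8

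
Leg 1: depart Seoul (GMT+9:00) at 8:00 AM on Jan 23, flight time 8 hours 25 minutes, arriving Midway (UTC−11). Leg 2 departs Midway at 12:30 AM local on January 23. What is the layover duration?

4 hours 5 minutes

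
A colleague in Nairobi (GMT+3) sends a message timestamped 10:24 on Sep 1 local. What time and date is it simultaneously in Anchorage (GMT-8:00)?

23:24 on Aug 31

In UTC: 10:24 − 3:00 = 07:24 on Sep 1.
Anchorage is UTC−8:00: 07:24 − 8:00 = 23:24 on Aug 31.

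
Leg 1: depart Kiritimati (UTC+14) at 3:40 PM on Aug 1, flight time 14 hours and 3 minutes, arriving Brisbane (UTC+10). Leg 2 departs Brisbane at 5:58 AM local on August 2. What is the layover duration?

Convert departure to UTC: 3:40 PM − 14:00 = 1:40 AM UTC on Aug 1.
Add 14 hours 3 minutes flight time → 3:43 PM UTC.
Brisbane is UTC+10:00, so local arrival = 3:43 PM + 10:00 = 1:43 AM on Aug 2.
Layover = 5:58 AM − 1:43 AM = 4 hours 15 minutes.

4 hours 15 minutes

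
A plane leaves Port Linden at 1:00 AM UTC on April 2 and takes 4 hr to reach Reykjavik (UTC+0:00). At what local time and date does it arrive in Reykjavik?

Departure is given in UTC: 1:00 AM on Apr 2.
Add 4 hours → 5:00 AM UTC.
Reykjavik is UTC+0, so local arrival is 5:00 AM on Apr 2.

5:00 AM on April 2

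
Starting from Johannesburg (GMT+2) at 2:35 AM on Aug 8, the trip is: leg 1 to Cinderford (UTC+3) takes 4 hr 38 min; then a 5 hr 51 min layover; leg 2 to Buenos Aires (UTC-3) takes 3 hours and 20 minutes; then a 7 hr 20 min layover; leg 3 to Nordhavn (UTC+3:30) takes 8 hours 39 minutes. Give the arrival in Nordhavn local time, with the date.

Convert departure to UTC: 2:35 AM − 2:00 = 12:35 AM UTC on Aug 8.
Add 4 hours and 38 minutes leg 1 → 5:13 AM UTC.
Add 5 hours and 51 minutes layover in Cinderford → 11:04 AM UTC.
Add 3 hours 20 minutes leg 2 → 2:24 PM UTC.
Add 7 hours and 20 minutes layover in Buenos Aires → 9:44 PM UTC.
Add 8 hours and 39 minutes leg 3 → 6:23 AM UTC (Aug 9).
Nordhavn is UTC+3:30, so local arrival = 6:23 AM + 3:30 = 9:53 AM on Aug 9.

9:53 AM on August 9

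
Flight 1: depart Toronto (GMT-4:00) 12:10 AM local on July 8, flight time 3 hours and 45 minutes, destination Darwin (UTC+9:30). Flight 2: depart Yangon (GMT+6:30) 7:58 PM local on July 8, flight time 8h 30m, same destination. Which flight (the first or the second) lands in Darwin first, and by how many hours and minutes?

Flight 1 in UTC: 12:10 AM + 4:00 = 4:10 AM on Jul 8.
+3 hours 45 minutes → arrive 7:55 AM UTC on Jul 8.
Flight 2 in UTC: 7:58 PM − 6:30 = 1:28 PM on Jul 8.
+8 hours and 30 minutes → arrive 9:58 PM UTC on Jul 8.
Flight 1 lands earlier by 14 hours 3 minutes.

the first, by 14 hours 3 minutes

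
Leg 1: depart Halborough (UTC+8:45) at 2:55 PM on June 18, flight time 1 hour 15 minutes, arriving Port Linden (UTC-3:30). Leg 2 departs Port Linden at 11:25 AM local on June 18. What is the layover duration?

7 hours 30 minutes

Convert departure to UTC: 2:55 PM − 8:45 = 6:10 AM UTC on Jun 18.
Add 1 hour 15 minutes flight time → 7:25 AM UTC.
Port Linden is UTC−3:30, so local arrival = 7:25 AM − 3:30 = 3:55 AM on Jun 18.
Layover = 11:25 AM − 3:55 AM = 7 hours 30 minutes.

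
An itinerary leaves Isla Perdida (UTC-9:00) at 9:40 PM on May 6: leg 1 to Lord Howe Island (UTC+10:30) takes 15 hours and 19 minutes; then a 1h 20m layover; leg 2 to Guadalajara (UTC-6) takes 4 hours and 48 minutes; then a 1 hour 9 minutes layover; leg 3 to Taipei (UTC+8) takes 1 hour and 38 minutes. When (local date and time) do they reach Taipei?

2:54 PM on May 8

Convert departure to UTC: 9:40 PM + 9:00 = 6:40 AM UTC on May 7.
Add 15 hours and 19 minutes leg 1 → 9:59 PM UTC.
Add 1 hour 20 minutes layover in Lord Howe Island → 11:19 PM UTC.
Add 4 hours and 48 minutes leg 2 → 4:07 AM UTC (May 8).
Add 1 hour and 9 minutes layover in Guadalajara → 5:16 AM UTC.
Add 1 hour 38 minutes leg 3 → 6:54 AM UTC.
Taipei is UTC+8:00, so local arrival = 6:54 AM + 8:00 = 2:54 PM on May 8.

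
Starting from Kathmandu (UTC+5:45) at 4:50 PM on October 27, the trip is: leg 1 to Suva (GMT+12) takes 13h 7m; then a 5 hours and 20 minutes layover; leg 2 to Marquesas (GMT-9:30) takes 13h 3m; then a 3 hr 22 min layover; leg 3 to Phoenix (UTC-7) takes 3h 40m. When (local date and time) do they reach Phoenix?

6:37 PM on Oct 28

Convert departure to UTC: 4:50 PM − 5:45 = 11:05 AM UTC on Oct 27.
Add 13 hours and 7 minutes leg 1 → 12:12 AM UTC (Oct 28).
Add 5 hours 20 minutes layover in Suva → 5:32 AM UTC.
Add 13 hours 3 minutes leg 2 → 6:35 PM UTC.
Add 3 hours 22 minutes layover in Marquesas → 9:57 PM UTC.
Add 3 hours 40 minutes leg 3 → 1:37 AM UTC (Oct 29).
Phoenix is UTC−7:00, so local arrival = 1:37 AM − 7:00 = 6:37 PM on Oct 28.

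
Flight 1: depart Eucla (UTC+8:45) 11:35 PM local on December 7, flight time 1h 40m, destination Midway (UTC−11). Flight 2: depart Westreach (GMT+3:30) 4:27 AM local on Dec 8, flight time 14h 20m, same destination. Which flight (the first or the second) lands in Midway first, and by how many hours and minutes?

the first, by 22 hours 47 minutes

Flight 1 in UTC: 11:35 PM − 8:45 = 2:50 PM on Dec 7.
+1 hour and 40 minutes → arrive 4:30 PM UTC on Dec 7.
Flight 2 in UTC: 4:27 AM − 3:30 = 12:57 AM on Dec 8.
+14 hours 20 minutes → arrive 3:17 PM UTC on Dec 8.
Flight 1 lands earlier by 22 hours 47 minutes.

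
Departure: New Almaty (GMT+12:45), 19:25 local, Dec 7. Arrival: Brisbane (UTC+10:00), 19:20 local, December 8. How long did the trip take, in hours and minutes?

26 hours 40 minutes

Brisbane is 2:45 behind New Almaty.
Clock-face elapsed time (ignoring zones) is 23 hours 55 minutes.
Actual elapsed = 23 hours 55 minutes + 2:45 = 26 hours 40 minutes.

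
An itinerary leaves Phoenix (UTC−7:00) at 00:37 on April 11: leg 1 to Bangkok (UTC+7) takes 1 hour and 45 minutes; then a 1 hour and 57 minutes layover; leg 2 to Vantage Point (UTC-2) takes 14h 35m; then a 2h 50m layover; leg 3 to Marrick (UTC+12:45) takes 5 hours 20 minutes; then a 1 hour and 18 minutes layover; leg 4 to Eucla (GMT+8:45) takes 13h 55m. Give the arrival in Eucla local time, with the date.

10:02 on April 13

Convert departure to UTC: 00:37 + 7:00 = 07:37 UTC on Apr 11.
Add 1 hour 45 minutes leg 1 → 09:22 UTC.
Add 1 hour and 57 minutes layover in Bangkok → 11:19 UTC.
Add 14 hours and 35 minutes leg 2 → 01:54 UTC (Apr 12).
Add 2 hours and 50 minutes layover in Vantage Point → 04:44 UTC.
Add 5 hours and 20 minutes leg 3 → 10:04 UTC.
Add 1 hour and 18 minutes layover in Marrick → 11:22 UTC.
Add 13 hours 55 minutes leg 4 → 01:17 UTC (Apr 13).
Eucla is UTC+8:45, so local arrival = 01:17 + 8:45 = 10:02 on Apr 13.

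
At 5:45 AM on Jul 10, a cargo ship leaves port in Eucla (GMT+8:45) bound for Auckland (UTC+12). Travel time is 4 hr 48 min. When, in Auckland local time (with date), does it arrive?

1:48 PM on Jul 10

Convert departure to UTC: 5:45 AM − 8:45 = 9:00 PM UTC on Jul 9.
Add 4 hours 48 minutes travel time → 1:48 AM UTC (Jul 10).
Auckland is UTC+12:00, so local arrival = 1:48 AM + 12:00 = 1:48 PM on Jul 10.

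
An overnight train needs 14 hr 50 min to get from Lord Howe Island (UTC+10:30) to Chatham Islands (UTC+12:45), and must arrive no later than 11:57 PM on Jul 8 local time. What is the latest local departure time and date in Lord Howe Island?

Target arrival in UTC: 11:57 PM − 12:45 = 11:12 AM on Jul 8.
Subtract 14 hours and 50 minutes → departure 8:22 PM UTC on Jul 7.
Lord Howe Island is UTC+10:30: 8:22 PM + 10:30 = 6:52 AM on Jul 8.

6:52 AM on Jul 8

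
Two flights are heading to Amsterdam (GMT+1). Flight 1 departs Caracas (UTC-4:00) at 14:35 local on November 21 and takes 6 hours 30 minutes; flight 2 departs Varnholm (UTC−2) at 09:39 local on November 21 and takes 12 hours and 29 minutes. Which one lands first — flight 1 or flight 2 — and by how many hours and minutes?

the second, by 57 minutes

Flight 1 in UTC: 14:35 + 4:00 = 18:35 on Nov 21.
+6 hours 30 minutes → arrive 01:05 UTC on Nov 22.
Flight 2 in UTC: 09:39 + 2:00 = 11:39 on Nov 21.
+12 hours and 29 minutes → arrive 00:08 UTC on Nov 22.
Flight 2 lands earlier by 57 minutes.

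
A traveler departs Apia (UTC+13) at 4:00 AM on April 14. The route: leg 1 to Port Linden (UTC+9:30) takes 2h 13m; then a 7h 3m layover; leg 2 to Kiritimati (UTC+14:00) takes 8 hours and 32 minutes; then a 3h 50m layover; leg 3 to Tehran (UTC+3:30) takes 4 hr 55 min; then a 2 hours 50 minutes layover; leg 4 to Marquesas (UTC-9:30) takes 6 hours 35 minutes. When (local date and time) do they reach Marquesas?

Convert departure to UTC: 4:00 AM − 13:00 = 3:00 PM UTC on Apr 13.
Add 2 hours and 13 minutes leg 1 → 5:13 PM UTC.
Add 7 hours 3 minutes layover in Port Linden → 12:16 AM UTC (Apr 14).
Add 8 hours and 32 minutes leg 2 → 8:48 AM UTC.
Add 3 hours and 50 minutes layover in Kiritimati → 12:38 PM UTC.
Add 4 hours 55 minutes leg 3 → 5:33 PM UTC.
Add 2 hours and 50 minutes layover in Tehran → 8:23 PM UTC.
Add 6 hours 35 minutes leg 4 → 2:58 AM UTC (Apr 15).
Marquesas is UTC−9:30, so local arrival = 2:58 AM − 9:30 = 5:28 PM on Apr 14.

5:28 PM on April 14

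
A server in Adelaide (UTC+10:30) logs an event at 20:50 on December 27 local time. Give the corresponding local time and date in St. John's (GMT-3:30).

06:50 on December 27

In UTC: 20:50 − 10:30 = 10:20 on Dec 27.
St. John's is UTC−3:30: 10:20 − 3:30 = 06:50 on Dec 27.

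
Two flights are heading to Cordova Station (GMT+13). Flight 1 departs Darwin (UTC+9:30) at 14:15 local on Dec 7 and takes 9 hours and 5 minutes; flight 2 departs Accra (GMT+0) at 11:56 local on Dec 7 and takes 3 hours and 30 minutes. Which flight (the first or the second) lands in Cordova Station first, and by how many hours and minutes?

Flight 1 in UTC: 14:15 − 9:30 = 04:45 on Dec 7.
+9 hours and 5 minutes → arrive 13:50 UTC on Dec 7.
Flight 2 departs at 11:56 UTC (Dec 7).
+3 hours 30 minutes → arrive 15:26 UTC on Dec 7.
Flight 1 lands earlier by 1 hour 36 minutes.

the first, by 1 hour 36 minutes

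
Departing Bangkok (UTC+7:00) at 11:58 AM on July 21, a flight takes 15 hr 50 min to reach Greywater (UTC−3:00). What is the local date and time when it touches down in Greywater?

5:48 PM on July 21

Convert departure to UTC: 11:58 AM − 7:00 = 4:58 AM UTC on Jul 21.
Add 15 hours 50 minutes travel time → 8:48 PM UTC.
Greywater is UTC−3:00, so local arrival = 8:48 PM − 3:00 = 5:48 PM on Jul 21.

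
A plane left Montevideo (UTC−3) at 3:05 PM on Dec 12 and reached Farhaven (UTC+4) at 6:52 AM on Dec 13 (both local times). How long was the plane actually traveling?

Departure in UTC: 3:05 PM + 3:00 = 6:05 PM on Dec 12.
Arrival in UTC: 6:52 AM − 4:00 = 2:52 AM on Dec 13.
Elapsed = 2:52 AM − 6:05 PM (+1 day) = 8 hours 47 minutes.

8 hours 47 minutes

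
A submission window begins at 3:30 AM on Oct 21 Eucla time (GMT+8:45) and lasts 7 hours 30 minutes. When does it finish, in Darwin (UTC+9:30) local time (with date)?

11:45 AM on Oct 21

Convert start to UTC: 3:30 AM − 8:45 = 6:45 PM UTC on Oct 20.
Add 7 hours 30 minutes duration → 2:15 AM UTC (Oct 21).
Darwin is UTC+9:30, so local end time = 2:15 AM + 9:30 = 11:45 AM on Oct 21.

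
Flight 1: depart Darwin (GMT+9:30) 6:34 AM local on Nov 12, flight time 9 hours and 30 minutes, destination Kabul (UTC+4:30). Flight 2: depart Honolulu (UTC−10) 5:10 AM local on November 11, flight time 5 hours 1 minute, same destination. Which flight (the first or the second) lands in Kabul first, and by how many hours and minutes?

Flight 1 in UTC: 6:34 AM − 9:30 = 9:04 PM on Nov 11.
+9 hours and 30 minutes → arrive 6:34 AM UTC on Nov 12.
Flight 2 in UTC: 5:10 AM + 10:00 = 3:10 PM on Nov 11.
+5 hours 1 minute → arrive 8:11 PM UTC on Nov 11.
Flight 2 lands earlier by 10 hours 23 minutes.

the second, by 10 hours 23 minutes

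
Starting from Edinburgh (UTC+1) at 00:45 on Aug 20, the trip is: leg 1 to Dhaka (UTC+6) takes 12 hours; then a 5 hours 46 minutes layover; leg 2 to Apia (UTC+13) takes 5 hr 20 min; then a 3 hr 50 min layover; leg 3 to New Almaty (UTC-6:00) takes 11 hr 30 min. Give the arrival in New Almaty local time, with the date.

Convert departure to UTC: 00:45 − 1:00 = 23:45 UTC on Aug 19.
Add 12 hours leg 1 → 11:45 UTC (Aug 20).
Add 5 hours and 46 minutes layover in Dhaka → 17:31 UTC.
Add 5 hours and 20 minutes leg 2 → 22:51 UTC.
Add 3 hours and 50 minutes layover in Apia → 02:41 UTC (Aug 21).
Add 11 hours 30 minutes leg 3 → 14:11 UTC.
New Almaty is UTC−6:00, so local arrival = 14:11 − 6:00 = 08:11 on Aug 21.

08:11 on August 21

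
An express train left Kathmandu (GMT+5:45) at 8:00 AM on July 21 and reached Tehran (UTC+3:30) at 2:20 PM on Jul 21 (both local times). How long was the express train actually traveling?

8 hours 35 minutes

Tehran is 2:15 behind Kathmandu.
Clock-face elapsed time (ignoring zones) is 6 hours 20 minutes.
Actual elapsed = 6 hours 20 minutes + 2:15 = 8 hours 35 minutes.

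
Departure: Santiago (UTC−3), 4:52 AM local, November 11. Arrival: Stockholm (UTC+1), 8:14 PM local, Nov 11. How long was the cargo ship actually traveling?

11 hours 22 minutes

Departure in UTC: 4:52 AM + 3:00 = 7:52 AM on Nov 11.
Arrival in UTC: 8:14 PM − 1:00 = 7:14 PM on Nov 11.
Elapsed = 7:14 PM − 7:52 AM = 11 hours 22 minutes.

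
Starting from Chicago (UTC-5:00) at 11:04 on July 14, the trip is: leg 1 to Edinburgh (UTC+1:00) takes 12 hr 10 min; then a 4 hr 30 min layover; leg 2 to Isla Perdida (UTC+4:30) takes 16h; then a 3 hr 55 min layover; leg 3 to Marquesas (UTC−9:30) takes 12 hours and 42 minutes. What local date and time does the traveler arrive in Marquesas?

Convert departure to UTC: 11:04 + 5:00 = 16:04 UTC on Jul 14.
Add 12 hours and 10 minutes leg 1 → 04:14 UTC (Jul 15).
Add 4 hours 30 minutes layover in Edinburgh → 08:44 UTC.
Add 16 hours leg 2 → 00:44 UTC (Jul 16).
Add 3 hours and 55 minutes layover in Isla Perdida → 04:39 UTC.
Add 12 hours and 42 minutes leg 3 → 17:21 UTC.
Marquesas is UTC−9:30, so local arrival = 17:21 − 9:30 = 07:51 on Jul 16.

07:51 on Jul 16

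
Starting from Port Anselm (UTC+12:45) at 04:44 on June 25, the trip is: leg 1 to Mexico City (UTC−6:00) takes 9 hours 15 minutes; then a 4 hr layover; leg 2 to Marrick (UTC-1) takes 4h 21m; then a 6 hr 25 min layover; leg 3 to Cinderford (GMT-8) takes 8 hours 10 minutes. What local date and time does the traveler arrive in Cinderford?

16:10 on Jun 25

Convert departure to UTC: 04:44 − 12:45 = 15:59 UTC on Jun 24.
Add 9 hours 15 minutes leg 1 → 01:14 UTC (Jun 25).
Add 4 hours layover in Mexico City → 05:14 UTC.
Add 4 hours 21 minutes leg 2 → 09:35 UTC.
Add 6 hours 25 minutes layover in Marrick → 16:00 UTC.
Add 8 hours and 10 minutes leg 3 → 00:10 UTC (Jun 26).
Cinderford is UTC−8:00, so local arrival = 00:10 − 8:00 = 16:10 on Jun 25.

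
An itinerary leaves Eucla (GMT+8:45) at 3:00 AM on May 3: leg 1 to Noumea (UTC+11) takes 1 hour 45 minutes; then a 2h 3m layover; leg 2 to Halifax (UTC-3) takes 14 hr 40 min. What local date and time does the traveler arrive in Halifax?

9:43 AM on May 3

Convert departure to UTC: 3:00 AM − 8:45 = 6:15 PM UTC on May 2.
Add 1 hour and 45 minutes leg 1 → 8:00 PM UTC.
Add 2 hours 3 minutes layover in Noumea → 10:03 PM UTC.
Add 14 hours and 40 minutes leg 2 → 12:43 PM UTC (May 3).
Halifax is UTC−3:00, so local arrival = 12:43 PM − 3:00 = 9:43 AM on May 3.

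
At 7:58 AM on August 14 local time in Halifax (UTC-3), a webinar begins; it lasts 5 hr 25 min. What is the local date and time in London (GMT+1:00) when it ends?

5:23 PM on August 14

London is 4:00 ahead of Halifax.
After 5 hours 25 minutes it is 1:23 PM in Halifax.
Shift by the zone difference: 1:23 PM + 4:00 = 5:23 PM on Aug 14 in London.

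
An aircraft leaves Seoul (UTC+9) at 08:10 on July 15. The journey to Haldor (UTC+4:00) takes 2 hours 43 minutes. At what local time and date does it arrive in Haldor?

05:53 on Jul 15

Haldor is 5:00 behind Seoul.
After 2 hours and 43 minutes it is 10:53 in Seoul.
Shift by the zone difference: 10:53 − 5:00 = 05:53 on Jul 15 in Haldor.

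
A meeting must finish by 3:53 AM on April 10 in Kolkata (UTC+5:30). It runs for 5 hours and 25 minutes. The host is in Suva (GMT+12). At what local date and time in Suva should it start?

4:58 AM on Apr 10

Target end time in UTC: 3:53 AM − 5:30 = 10:23 PM on Apr 9.
Subtract 5 hours and 25 minutes → start 4:58 PM UTC on Apr 9.
Suva is UTC+12:00: 4:58 PM + 12:00 = 4:58 AM on Apr 10.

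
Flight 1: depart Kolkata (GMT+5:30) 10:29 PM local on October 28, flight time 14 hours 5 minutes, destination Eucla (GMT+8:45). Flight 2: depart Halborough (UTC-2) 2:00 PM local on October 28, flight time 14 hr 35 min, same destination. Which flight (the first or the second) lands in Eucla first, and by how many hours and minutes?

Flight 1 in UTC: 10:29 PM − 5:30 = 4:59 PM on Oct 28.
+14 hours and 5 minutes → arrive 7:04 AM UTC on Oct 29.
Flight 2 in UTC: 2:00 PM + 2:00 = 4:00 PM on Oct 28.
+14 hours and 35 minutes → arrive 6:35 AM UTC on Oct 29.
Flight 2 lands earlier by 29 minutes.

the second, by 29 minutes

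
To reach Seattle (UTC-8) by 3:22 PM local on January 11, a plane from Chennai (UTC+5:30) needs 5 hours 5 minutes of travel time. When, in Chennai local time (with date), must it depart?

Target arrival in UTC: 3:22 PM + 8:00 = 11:22 PM on Jan 11.
Subtract 5 hours and 5 minutes → departure 6:17 PM UTC on Jan 11.
Chennai is UTC+5:30: 6:17 PM + 5:30 = 11:47 PM on Jan 11.

11:47 PM on January 11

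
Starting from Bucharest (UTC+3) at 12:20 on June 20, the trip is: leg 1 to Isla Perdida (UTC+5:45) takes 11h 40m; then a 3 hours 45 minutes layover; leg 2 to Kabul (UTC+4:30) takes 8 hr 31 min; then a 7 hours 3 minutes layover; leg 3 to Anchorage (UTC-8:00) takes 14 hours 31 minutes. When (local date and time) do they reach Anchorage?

Convert departure to UTC: 12:20 − 3:00 = 09:20 UTC on Jun 20.
Add 11 hours 40 minutes leg 1 → 21:00 UTC.
Add 3 hours 45 minutes layover in Isla Perdida → 00:45 UTC (Jun 21).
Add 8 hours 31 minutes leg 2 → 09:16 UTC.
Add 7 hours and 3 minutes layover in Kabul → 16:19 UTC.
Add 14 hours and 31 minutes leg 3 → 06:50 UTC (Jun 22).
Anchorage is UTC−8:00, so local arrival = 06:50 − 8:00 = 22:50 on Jun 21.

22:50 on June 21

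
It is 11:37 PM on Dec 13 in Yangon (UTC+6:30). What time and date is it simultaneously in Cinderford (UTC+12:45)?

5:52 AM on Dec 14

In UTC: 11:37 PM − 6:30 = 5:07 PM on Dec 13.
Cinderford is UTC+12:45: 5:07 PM + 12:45 = 5:52 AM on Dec 14.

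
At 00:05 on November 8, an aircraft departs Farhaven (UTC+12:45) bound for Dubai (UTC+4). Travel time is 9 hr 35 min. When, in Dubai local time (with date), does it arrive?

00:55 on November 8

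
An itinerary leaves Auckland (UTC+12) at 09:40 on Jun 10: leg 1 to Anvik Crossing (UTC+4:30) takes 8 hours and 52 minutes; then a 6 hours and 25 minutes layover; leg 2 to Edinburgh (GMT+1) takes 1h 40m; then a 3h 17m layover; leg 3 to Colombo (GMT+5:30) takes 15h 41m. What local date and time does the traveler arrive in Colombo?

Convert departure to UTC: 09:40 − 12:00 = 21:40 UTC on Jun 9.
Add 8 hours and 52 minutes leg 1 → 06:32 UTC (Jun 10).
Add 6 hours and 25 minutes layover in Anvik Crossing → 12:57 UTC.
Add 1 hour 40 minutes leg 2 → 14:37 UTC.
Add 3 hours and 17 minutes layover in Edinburgh → 17:54 UTC.
Add 15 hours and 41 minutes leg 3 → 09:35 UTC (Jun 11).
Colombo is UTC+5:30, so local arrival = 09:35 + 5:30 = 15:05 on Jun 11.

15:05 on June 11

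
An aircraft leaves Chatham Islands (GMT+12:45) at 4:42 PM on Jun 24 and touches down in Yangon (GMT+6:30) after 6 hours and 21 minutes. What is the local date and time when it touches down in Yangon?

4:48 PM on June 24

Convert departure to UTC: 4:42 PM − 12:45 = 3:57 AM UTC on Jun 24.
Add 6 hours 21 minutes travel time → 10:18 AM UTC.
Yangon is UTC+6:30, so local arrival = 10:18 AM + 6:30 = 4:48 PM on Jun 24.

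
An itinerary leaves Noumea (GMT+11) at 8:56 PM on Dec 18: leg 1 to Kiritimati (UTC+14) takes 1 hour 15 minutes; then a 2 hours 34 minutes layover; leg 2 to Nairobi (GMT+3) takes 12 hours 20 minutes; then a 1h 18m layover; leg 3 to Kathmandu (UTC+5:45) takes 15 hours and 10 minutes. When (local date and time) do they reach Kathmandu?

12:18 AM on December 20

Convert departure to UTC: 8:56 PM − 11:00 = 9:56 AM UTC on Dec 18.
Add 1 hour 15 minutes leg 1 → 11:11 AM UTC.
Add 2 hours and 34 minutes layover in Kiritimati → 1:45 PM UTC.
Add 12 hours 20 minutes leg 2 → 2:05 AM UTC (Dec 19).
Add 1 hour 18 minutes layover in Nairobi → 3:23 AM UTC.
Add 15 hours 10 minutes leg 3 → 6:33 PM UTC.
Kathmandu is UTC+5:45, so local arrival = 6:33 PM + 5:45 = 12:18 AM on Dec 20.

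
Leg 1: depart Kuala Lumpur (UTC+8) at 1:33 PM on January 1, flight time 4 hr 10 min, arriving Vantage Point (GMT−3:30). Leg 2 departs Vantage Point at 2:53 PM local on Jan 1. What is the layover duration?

8 hours 40 minutes

Convert departure to UTC: 1:33 PM − 8:00 = 5:33 AM UTC on Jan 1.
Add 4 hours and 10 minutes flight time → 9:43 AM UTC.
Vantage Point is UTC−3:30, so local arrival = 9:43 AM − 3:30 = 6:13 AM on Jan 1.
Layover = 2:53 PM − 6:13 AM = 8 hours 40 minutes.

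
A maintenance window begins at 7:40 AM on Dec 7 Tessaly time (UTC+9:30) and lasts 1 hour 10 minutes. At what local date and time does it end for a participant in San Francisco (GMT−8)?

3:20 PM on December 6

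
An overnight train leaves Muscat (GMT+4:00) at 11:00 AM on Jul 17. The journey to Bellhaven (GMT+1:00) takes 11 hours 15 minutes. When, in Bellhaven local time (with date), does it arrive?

Convert departure to UTC: 11:00 AM − 4:00 = 7:00 AM UTC on Jul 17.
Add 11 hours 15 minutes travel time → 6:15 PM UTC.
Bellhaven is UTC+1:00, so local arrival = 6:15 PM + 1:00 = 7:15 PM on Jul 17.

7:15 PM on Jul 17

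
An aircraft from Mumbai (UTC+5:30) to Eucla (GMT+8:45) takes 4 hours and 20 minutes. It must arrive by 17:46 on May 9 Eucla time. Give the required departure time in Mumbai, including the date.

Target arrival in UTC: 17:46 − 8:45 = 09:01 on May 9.
Subtract 4 hours 20 minutes → departure 04:41 UTC on May 9.
Mumbai is UTC+5:30: 04:41 + 5:30 = 10:11 on May 9.

10:11 on May 9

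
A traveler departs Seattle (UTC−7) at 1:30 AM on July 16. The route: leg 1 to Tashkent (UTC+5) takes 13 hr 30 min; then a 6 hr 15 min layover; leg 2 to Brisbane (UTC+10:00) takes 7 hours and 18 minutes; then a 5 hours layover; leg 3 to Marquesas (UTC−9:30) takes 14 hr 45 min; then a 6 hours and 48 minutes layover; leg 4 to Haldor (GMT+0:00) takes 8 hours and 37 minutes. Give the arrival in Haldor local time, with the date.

Convert departure to UTC: 1:30 AM + 7:00 = 8:30 AM UTC on Jul 16.
Add 13 hours 30 minutes leg 1 → 10:00 PM UTC.
Add 6 hours 15 minutes layover in Tashkent → 4:15 AM UTC (Jul 17).
Add 7 hours and 18 minutes leg 2 → 11:33 AM UTC.
Add 5 hours layover in Brisbane → 4:33 PM UTC.
Add 14 hours 45 minutes leg 3 → 7:18 AM UTC (Jul 18).
Add 6 hours and 48 minutes layover in Marquesas → 2:06 PM UTC.
Add 8 hours 37 minutes leg 4 → 10:43 PM UTC.
Haldor is UTC+0, so local arrival is the same: 10:43 PM on Jul 18.

10:43 PM on Jul 18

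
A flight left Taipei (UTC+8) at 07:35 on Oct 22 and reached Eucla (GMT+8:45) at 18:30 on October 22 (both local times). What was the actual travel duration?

10 hours 10 minutes

Departure in UTC: 07:35 − 8:00 = 23:35 on Oct 21.
Arrival in UTC: 18:30 − 8:45 = 09:45 on Oct 22.
Elapsed = 09:45 − 23:35 (+1 day) = 10 hours 10 minutes.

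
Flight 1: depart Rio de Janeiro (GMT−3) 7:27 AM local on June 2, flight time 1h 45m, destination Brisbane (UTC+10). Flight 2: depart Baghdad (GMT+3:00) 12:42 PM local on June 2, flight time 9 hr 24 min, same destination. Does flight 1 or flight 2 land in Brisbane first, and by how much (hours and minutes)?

Flight 1 in UTC: 7:27 AM + 3:00 = 10:27 AM on Jun 2.
+1 hour and 45 minutes → arrive 12:12 PM UTC on Jun 2.
Flight 2 in UTC: 12:42 PM − 3:00 = 9:42 AM on Jun 2.
+9 hours 24 minutes → arrive 7:06 PM UTC on Jun 2.
Flight 1 lands earlier by 6 hours 54 minutes.

the first, by 6 hours 54 minutes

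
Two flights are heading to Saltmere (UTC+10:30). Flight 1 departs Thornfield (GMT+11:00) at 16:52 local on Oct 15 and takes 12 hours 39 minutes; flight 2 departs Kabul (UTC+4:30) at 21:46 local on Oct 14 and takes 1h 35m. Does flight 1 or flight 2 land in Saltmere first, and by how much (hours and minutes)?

Flight 1 in UTC: 16:52 − 11:00 = 05:52 on Oct 15.
+12 hours and 39 minutes → arrive 18:31 UTC on Oct 15.
Flight 2 in UTC: 21:46 − 4:30 = 17:16 on Oct 14.
+1 hour and 35 minutes → arrive 18:51 UTC on Oct 14.
Flight 2 lands earlier by 23 hours 40 minutes.

the second, by 23 hours 40 minutes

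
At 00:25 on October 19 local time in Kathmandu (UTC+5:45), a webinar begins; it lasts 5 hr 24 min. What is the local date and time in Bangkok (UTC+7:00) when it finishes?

Convert start to UTC: 00:25 − 5:45 = 18:40 UTC on Oct 18.
Add 5 hours 24 minutes duration → 00:04 UTC (Oct 19).
Bangkok is UTC+7:00, so local end time = 00:04 + 7:00 = 07:04 on Oct 19.

07:04 on Oct 19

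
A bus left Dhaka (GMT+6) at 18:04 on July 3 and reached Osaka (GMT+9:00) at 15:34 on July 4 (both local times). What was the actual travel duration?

Osaka is 3:00 ahead of Dhaka.
Clock-face elapsed time (ignoring zones) is 21 hours 30 minutes.
Actual elapsed = 21 hours 30 minutes − 3:00 = 18 hours 30 minutes.

18 hours 30 minutes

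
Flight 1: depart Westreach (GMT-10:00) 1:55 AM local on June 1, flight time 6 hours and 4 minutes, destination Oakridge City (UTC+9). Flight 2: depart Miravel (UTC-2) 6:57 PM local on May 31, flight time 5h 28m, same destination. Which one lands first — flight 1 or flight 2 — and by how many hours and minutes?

the second, by 15 hours 34 minutes

Flight 1 in UTC: 1:55 AM + 10:00 = 11:55 AM on Jun 1.
+6 hours 4 minutes → arrive 5:59 PM UTC on Jun 1.
Flight 2 in UTC: 6:57 PM + 2:00 = 8:57 PM on May 31.
+5 hours 28 minutes → arrive 2:25 AM UTC on Jun 1.
Flight 2 lands earlier by 15 hours 34 minutes.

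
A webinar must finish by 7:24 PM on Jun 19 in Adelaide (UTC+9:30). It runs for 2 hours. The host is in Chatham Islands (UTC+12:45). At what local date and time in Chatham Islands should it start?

8:39 PM on June 19

Target end time in UTC: 7:24 PM − 9:30 = 9:54 AM on Jun 19.
Subtract 2 hours → start 7:54 AM UTC on Jun 19.
Chatham Islands is UTC+12:45: 7:54 AM + 12:45 = 8:39 PM on Jun 19.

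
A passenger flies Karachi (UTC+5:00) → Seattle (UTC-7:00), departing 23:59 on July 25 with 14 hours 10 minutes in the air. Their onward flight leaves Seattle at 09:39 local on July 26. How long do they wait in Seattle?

Convert departure to UTC: 23:59 − 5:00 = 18:59 UTC on Jul 25.
Add 14 hours 10 minutes flight time → 09:09 UTC (Jul 26).
Seattle is UTC−7:00, so local arrival = 09:09 − 7:00 = 02:09 on Jul 26.
Layover = 09:39 − 02:09 = 7 hours 30 minutes.

7 hours 30 minutes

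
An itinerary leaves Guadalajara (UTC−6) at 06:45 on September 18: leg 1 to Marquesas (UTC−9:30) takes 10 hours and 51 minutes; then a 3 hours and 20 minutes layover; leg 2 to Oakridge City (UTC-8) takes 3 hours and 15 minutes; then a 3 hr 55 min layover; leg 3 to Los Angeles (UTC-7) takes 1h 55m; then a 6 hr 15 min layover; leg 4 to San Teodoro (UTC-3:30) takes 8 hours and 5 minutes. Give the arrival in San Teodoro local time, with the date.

22:51 on Sep 19

Convert departure to UTC: 06:45 + 6:00 = 12:45 UTC on Sep 18.
Add 10 hours and 51 minutes leg 1 → 23:36 UTC.
Add 3 hours 20 minutes layover in Marquesas → 02:56 UTC (Sep 19).
Add 3 hours and 15 minutes leg 2 → 06:11 UTC.
Add 3 hours 55 minutes layover in Oakridge City → 10:06 UTC.
Add 1 hour and 55 minutes leg 3 → 12:01 UTC.
Add 6 hours and 15 minutes layover in Los Angeles → 18:16 UTC.
Add 8 hours 5 minutes leg 4 → 02:21 UTC (Sep 20).
San Teodoro is UTC−3:30, so local arrival = 02:21 − 3:30 = 22:51 on Sep 19.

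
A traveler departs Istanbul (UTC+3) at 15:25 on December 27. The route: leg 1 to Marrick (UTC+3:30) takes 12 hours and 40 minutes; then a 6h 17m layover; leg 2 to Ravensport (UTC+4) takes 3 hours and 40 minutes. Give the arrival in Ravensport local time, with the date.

15:02 on December 28

Convert departure to UTC: 15:25 − 3:00 = 12:25 UTC on Dec 27.
Add 12 hours 40 minutes leg 1 → 01:05 UTC (Dec 28).
Add 6 hours 17 minutes layover in Marrick → 07:22 UTC.
Add 3 hours 40 minutes leg 2 → 11:02 UTC.
Ravensport is UTC+4:00, so local arrival = 11:02 + 4:00 = 15:02 on Dec 28.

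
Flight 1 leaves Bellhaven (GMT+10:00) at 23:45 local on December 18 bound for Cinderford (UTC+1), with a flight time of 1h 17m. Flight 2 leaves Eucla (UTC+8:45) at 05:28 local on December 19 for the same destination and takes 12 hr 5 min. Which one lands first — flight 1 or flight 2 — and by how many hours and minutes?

the first, by 17 hours 46 minutes

Flight 1 in UTC: 23:45 − 10:00 = 13:45 on Dec 18.
+1 hour 17 minutes → arrive 15:02 UTC on Dec 18.
Flight 2 in UTC: 05:28 − 8:45 = 20:43 on Dec 18.
+12 hours 5 minutes → arrive 08:48 UTC on Dec 19.
Flight 1 lands earlier by 17 hours 46 minutes.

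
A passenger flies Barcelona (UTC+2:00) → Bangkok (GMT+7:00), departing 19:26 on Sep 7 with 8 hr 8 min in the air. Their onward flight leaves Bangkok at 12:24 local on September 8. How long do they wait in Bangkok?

Convert departure to UTC: 19:26 − 2:00 = 17:26 UTC on Sep 7.
Add 8 hours 8 minutes flight time → 01:34 UTC (Sep 8).
Bangkok is UTC+7:00, so local arrival = 01:34 + 7:00 = 08:34 on Sep 8.
Layover = 12:24 − 08:34 = 3 hours 50 minutes.

3 hours 50 minutes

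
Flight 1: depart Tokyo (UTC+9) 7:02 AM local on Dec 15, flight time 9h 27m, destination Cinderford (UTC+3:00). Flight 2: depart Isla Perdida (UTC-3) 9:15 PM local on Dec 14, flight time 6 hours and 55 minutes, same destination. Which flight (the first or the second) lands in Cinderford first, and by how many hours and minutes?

Flight 1 in UTC: 7:02 AM − 9:00 = 10:02 PM on Dec 14.
+9 hours 27 minutes → arrive 7:29 AM UTC on Dec 15.
Flight 2 in UTC: 9:15 PM + 3:00 = 12:15 AM on Dec 15.
+6 hours and 55 minutes → arrive 7:10 AM UTC on Dec 15.
Flight 2 lands earlier by 19 minutes.

the second, by 19 minutes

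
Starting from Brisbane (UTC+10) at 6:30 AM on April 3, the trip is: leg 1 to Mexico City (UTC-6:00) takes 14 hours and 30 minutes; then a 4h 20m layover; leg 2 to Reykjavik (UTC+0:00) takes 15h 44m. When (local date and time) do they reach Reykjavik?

7:04 AM on Apr 4

Convert departure to UTC: 6:30 AM − 10:00 = 8:30 PM UTC on Apr 2.
Add 14 hours 30 minutes leg 1 → 11:00 AM UTC (Apr 3).
Add 4 hours and 20 minutes layover in Mexico City → 3:20 PM UTC.
Add 15 hours 44 minutes leg 2 → 7:04 AM UTC (Apr 4).
Reykjavik is UTC+0, so local arrival is the same: 7:04 AM on Apr 4.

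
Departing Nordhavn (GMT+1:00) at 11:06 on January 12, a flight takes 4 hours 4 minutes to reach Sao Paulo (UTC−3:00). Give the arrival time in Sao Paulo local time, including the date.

11:10 on Jan 12

Convert departure to UTC: 11:06 − 1:00 = 10:06 UTC on Jan 12.
Add 4 hours 4 minutes travel time → 14:10 UTC.
Sao Paulo is UTC−3:00, so local arrival = 14:10 − 3:00 = 11:10 on Jan 12.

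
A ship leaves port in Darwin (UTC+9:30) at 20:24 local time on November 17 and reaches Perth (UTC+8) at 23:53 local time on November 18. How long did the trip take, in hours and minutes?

28 hours 59 minutes

Perth is 1:30 behind Darwin.
Clock-face elapsed time (ignoring zones) is 27 hours 29 minutes.
Actual elapsed = 27 hours 29 minutes + 1:30 = 28 hours 59 minutes.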